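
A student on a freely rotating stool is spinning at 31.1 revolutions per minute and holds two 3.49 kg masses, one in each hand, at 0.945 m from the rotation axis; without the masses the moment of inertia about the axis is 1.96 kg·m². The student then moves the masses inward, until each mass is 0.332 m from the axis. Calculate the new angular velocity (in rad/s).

No external torque acts about the spin axis, so angular momentum is conserved.
I₁ = 1.96 + 2(3.49)(0.945)² = 8.193 kg·m²; I₂ = 1.96 + 2(3.49)(0.332)² = 2.729 kg·m².
ω₂ = I₁ω₁ / I₂ = (8.193)(31.1 rpm) / (2.729) = 93.36 rpm = 9.777 rad/s.

ω₂ ≈ 9.78 rad/s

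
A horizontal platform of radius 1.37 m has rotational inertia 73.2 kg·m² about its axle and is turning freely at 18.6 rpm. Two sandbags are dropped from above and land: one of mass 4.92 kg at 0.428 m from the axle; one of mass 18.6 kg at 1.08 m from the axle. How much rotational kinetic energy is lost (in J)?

The added mass arrives with no angular momentum about the axle, and any external torque about the axle is negligible, so the system's angular momentum is conserved.
Added inertia Σmr² = (4.92)(0.428)² + (18.6)(1.08)² = 22.60 kg·m²; I_f = 73.20 + 22.60 = 95.80 kg·m².
ω_f = I_p ω_i / I_f = (73.20)(18.6) / 95.80 = 14.21 rpm.
KE_i = ½(73.20)(1.948 rad/s)² = 138.9 J; KE_f = ½(95.80)(1.488)² = 106.1 J.

energy lost ≈ 32.8 J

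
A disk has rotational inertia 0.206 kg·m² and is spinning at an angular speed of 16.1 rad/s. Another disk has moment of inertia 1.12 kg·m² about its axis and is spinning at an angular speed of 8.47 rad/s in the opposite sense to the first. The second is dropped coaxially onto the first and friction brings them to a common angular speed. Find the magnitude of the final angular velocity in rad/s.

|ω_f| ≈ 4.65 rad/s

No external torque acts about the common axis, so total angular momentum is conserved.
Taking A's sense as positive: L = (0.2060)(16.1) − (1.120)(8.47) = -6.170 kg·m²·rad/s.
Combined I = 0.2060 + 1.120 = 1.326 kg·m².
ω_f = L / I = -6.170 / 1.326 = -4.653 rad/s.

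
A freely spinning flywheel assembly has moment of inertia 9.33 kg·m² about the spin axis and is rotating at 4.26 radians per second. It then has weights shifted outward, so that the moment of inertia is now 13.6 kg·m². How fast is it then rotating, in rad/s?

Angular momentum about the spin axis is conserved since the torque about it is zero.
ω₂ = I₁ω₁ / I₂ = (9.330)(4.26 rad/s) / (13.60) = 2.922 rad/s.

ω₂ ≈ 2.92 rad/s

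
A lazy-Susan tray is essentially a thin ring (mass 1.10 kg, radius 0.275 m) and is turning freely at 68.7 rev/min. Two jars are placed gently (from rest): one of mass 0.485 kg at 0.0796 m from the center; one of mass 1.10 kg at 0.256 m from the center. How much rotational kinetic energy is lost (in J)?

No external torque acts about the center; L_before = L_after.
I_p = (1.10)(0.275)² = 0.08319 kg·m².
Added inertia Σmr² = (0.485)(0.0796)² + (1.10)(0.256)² = 0.07516 kg·m²; I_f = 0.08319 + 0.07516 = 0.1584 kg·m².
ω_f = I_p ω_i / I_f = (0.08319)(68.7) / 0.1584 = 36.09 rpm.
KE_i = ½(0.08319)(7.194 rad/s)² = 2.153 J; KE_f = ½(0.1584)(3.779)² = 1.131 J.

energy lost ≈ 1.02 J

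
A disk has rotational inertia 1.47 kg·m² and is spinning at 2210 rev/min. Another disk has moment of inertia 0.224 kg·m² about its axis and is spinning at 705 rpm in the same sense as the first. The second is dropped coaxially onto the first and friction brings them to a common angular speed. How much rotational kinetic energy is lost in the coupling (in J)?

ΔKE lost ≈ 2410 J

No external torque acts about the common axis, so total angular momentum is conserved.
Taking A's sense as positive: L = (1.470)(2210) + (0.2240)(705) = 3407 kg·m²·rpm.
Combined I = 1.470 + 0.2240 = 1.694 kg·m².
ω_f = L / I = 3407 / 1.694 = 2011 rpm.
KE_i = ½ΣIω² = 39980 J; KE_f = ½(1.694)(210.6)² = 37560 J.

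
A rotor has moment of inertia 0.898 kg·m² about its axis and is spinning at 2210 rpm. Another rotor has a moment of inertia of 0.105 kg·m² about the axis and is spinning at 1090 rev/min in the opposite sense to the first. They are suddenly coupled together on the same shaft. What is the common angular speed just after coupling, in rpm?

The coupling torques are internal; angular momentum about the shared axis is conserved.
Taking A's sense as positive: L = (0.8980)(2210) − (0.1050)(1090) = 1870 kg·m²·rpm.
Combined I = 0.8980 + 0.1050 = 1.003 kg·m².
ω_f = L / I = 1870 / 1.003 = 1865 rpm.

|ω_f| ≈ 1860 rpm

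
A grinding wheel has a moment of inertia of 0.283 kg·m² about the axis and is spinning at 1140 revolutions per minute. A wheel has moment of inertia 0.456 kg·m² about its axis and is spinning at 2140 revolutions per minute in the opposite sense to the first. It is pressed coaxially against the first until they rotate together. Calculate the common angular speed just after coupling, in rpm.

|ω_f| ≈ 884 rpm

The coupling torques are internal; angular momentum about the shared axis is conserved.
Taking A's sense as positive: L = (0.2830)(1140) − (0.4560)(2140) = -653.2 kg·m²·rpm.
Combined I = 0.2830 + 0.4560 = 0.7390 kg·m².
ω_f = L / I = -653.2 / 0.7390 = -883.9 rpm.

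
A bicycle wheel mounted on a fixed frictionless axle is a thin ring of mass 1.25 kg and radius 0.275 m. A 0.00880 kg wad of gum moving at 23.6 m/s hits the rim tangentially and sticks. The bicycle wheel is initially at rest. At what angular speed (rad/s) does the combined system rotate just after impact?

|ω_f| ≈ 0.600 rad/s

About the axle the impulsive forces during the collision are internal, so angular momentum about that axis is conserved.
I_p = (1.25)(0.275)² = 0.09453 kg·m². Taking the sense of the wad of gum's angular momentum as positive, L_{wad} = m v R = (0.00880)(23.6)(0.275) = 0.05711 kg·m²/s.
L_i = 0 + 0.05711 = 0.05711 kg·m²/s.
After sticking, I_f = I_p + m R² = 0.09453 + (0.00880)(0.275)² = 0.09520 kg·m².
ω_f = L_i / I_f = 0.05711 / 0.09520 = 0.5999 rad/s.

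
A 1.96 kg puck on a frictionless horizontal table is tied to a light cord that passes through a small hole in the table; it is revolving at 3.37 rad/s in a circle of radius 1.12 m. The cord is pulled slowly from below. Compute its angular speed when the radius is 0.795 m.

ω₂ ≈ 6.69 rad/s

No torque about the axis ⇒ m r₁² ω₁ = m r₂² ω₂.
ω₂ = ω₁ (r₁/r₂)² = (3.37)(1.12/0.795)² = 6.689 rad/s.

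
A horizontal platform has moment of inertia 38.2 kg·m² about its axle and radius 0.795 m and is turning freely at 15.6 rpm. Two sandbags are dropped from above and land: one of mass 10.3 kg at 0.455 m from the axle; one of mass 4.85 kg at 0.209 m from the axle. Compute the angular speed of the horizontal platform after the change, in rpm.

No external torque acts about the axle; L_before = L_after.
Added inertia Σmr² = (10.3)(0.455)² + (4.85)(0.209)² = 2.344 kg·m²; I_f = 38.20 + 2.344 = 40.54 kg·m².
ω_f = I_p ω_i / I_f = (38.20)(15.6) / 40.54 = 14.70 rpm.

ω_f ≈ 14.7 rpm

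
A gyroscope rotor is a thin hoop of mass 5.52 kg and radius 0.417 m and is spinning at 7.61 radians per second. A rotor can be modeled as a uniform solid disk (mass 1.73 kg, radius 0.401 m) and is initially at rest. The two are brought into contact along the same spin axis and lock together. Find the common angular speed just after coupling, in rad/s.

No external torque acts about the common axis, so total angular momentum is conserved.
Moments of inertia: I_A = (5.52)(0.417)² = 0.9599 kg·m²; I_B = ½(1.73)(0.401)² = 0.1391 kg·m².
Taking A's sense as positive: L = (0.9599)(7.61) = 7.305 kg·m²·rad/s.
Combined I = 0.9599 + 0.1391 = 1.099 kg·m².
ω_f = L / I = 7.305 / 1.099 = 6.647 rad/s.

|ω_f| ≈ 6.65 rad/s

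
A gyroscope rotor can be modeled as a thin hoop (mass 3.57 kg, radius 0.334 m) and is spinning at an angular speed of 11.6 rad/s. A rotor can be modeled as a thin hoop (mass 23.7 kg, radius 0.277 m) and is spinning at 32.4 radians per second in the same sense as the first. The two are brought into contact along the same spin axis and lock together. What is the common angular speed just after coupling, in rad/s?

|ω_f| ≈ 28.7 rad/s

No external torque acts about the common axis, so total angular momentum is conserved.
Moments of inertia: I_A = (3.57)(0.334)² = 0.3983 kg·m²; I_B = (23.7)(0.277)² = 1.818 kg·m².
Taking A's sense as positive: L = (0.3983)(11.6) + (1.818)(32.4) = 63.54 kg·m²·rad/s.
Combined I = 0.3983 + 1.818 = 2.217 kg·m².
ω_f = L / I = 63.54 / 2.217 = 28.66 rad/s.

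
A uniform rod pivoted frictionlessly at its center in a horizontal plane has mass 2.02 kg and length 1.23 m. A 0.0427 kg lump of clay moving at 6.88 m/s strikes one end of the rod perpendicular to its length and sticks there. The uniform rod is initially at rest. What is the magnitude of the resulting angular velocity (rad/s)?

|ω_f| ≈ 0.667 rad/s

About the pivot the impulsive forces during the collision are internal, so angular momentum about that axis is conserved.
I_p = (1/12)(2.02)(1.23)² = 0.2547 kg·m². Taking the sense of the lump of clay's angular momentum as positive, L_{lump} = m v R = (0.0427)(6.88)(1.23/2) = 0.1807 kg·m²/s.
L_i = 0 + 0.1807 = 0.1807 kg·m²/s.
After sticking, I_f = I_p + m R² = 0.2547 + (0.0427)(1.23/2)² = 0.2708 kg·m².
ω_f = L_i / I_f = 0.1807 / 0.2708 = 0.6671 rad/s.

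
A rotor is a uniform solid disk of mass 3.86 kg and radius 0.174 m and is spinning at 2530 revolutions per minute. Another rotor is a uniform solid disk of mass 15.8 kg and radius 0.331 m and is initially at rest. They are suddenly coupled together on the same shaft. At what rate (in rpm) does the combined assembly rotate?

|ω_f| ≈ 160 rpm

The coupling torques are internal; angular momentum about the shared axis is conserved.
Moments of inertia: I_A = ½(3.86)(0.174)² = 0.05843 kg·m²; I_B = ½(15.8)(0.331)² = 0.8655 kg·m².
Taking A's sense as positive: L = (0.05843)(2530) = 147.8 kg·m²·rpm.
Combined I = 0.05843 + 0.8655 = 0.9240 kg·m².
ω_f = L / I = 147.8 / 0.9240 = 160.0 rpm.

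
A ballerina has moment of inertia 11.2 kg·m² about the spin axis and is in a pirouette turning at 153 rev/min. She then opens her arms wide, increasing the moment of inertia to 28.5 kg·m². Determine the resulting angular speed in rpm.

ω₂ ≈ 60.1 rpm

With no external torque about the axis, L is conserved: I₁ω₁ = I₂ω₂.
ω₂ = I₁ω₁ / I₂ = (11.20)(153 rpm) / (28.50) = 60.13 rpm.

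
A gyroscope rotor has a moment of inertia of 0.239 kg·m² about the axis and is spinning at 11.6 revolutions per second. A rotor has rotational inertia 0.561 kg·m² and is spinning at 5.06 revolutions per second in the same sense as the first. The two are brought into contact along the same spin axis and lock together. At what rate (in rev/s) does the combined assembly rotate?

The coupling torques are internal; angular momentum about the shared axis is conserved.
Taking A's sense as positive: L = (0.2390)(11.6) + (0.5610)(5.06) = 5.611 kg·m²·rev/s.
Combined I = 0.2390 + 0.5610 = 0.8000 kg·m².
ω_f = L / I = 5.611 / 0.8000 = 7.014 rev/s.

|ω_f| ≈ 7.01 rev/s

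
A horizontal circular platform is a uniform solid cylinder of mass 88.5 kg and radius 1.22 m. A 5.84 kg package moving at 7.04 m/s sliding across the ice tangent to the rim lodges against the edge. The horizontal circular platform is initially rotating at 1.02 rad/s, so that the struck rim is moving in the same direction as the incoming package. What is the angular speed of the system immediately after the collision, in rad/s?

|ω_f| ≈ 1.57 rad/s

About the central axle the impulsive forces during the collision are internal, so angular momentum about that axis is conserved.
I_p = ½(88.5)(1.22)² = 65.86 kg·m². Taking the sense of the package's angular momentum as positive, L_{package} = m v R = (5.84)(7.04)(1.22) = 50.16 kg·m²/s.
L_i = +I_p ω_p + m v R = +(65.86)(1.02) + 50.16 = 117.3 kg·m²/s.
After sticking, I_f = I_p + m R² = 65.86 + (5.84)(1.22)² = 74.55 kg·m².
ω_f = L_i / I_f = 117.3 / 74.55 = 1.574 rad/s.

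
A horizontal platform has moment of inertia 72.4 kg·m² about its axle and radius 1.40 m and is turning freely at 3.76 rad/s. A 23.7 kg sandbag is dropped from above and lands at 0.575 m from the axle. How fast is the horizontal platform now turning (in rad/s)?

ω_f ≈ 3.39 rad/s

No external torque acts about the axle; L_before = L_after.
Added inertia Σmr² = (23.7)(0.575)² = 7.836 kg·m²; I_f = 72.40 + 7.836 = 80.24 kg·m².
ω_f = I_p ω_i / I_f = (72.40)(3.76) / 80.24 = 3.393 rad/s.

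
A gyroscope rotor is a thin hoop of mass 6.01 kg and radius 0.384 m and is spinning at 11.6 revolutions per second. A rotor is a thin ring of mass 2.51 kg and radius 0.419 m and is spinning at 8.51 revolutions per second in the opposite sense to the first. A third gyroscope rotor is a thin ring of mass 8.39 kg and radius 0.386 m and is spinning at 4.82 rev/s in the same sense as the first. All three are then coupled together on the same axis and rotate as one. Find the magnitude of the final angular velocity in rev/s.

The coupling torques are internal; angular momentum about the shared axis is conserved.
Moments of inertia: I_A = (6.01)(0.384)² = 0.8862 kg·m²; I_B = (2.51)(0.419)² = 0.4407 kg·m²; I_C = (8.39)(0.386)² = 1.250 kg·m².
Taking A's sense as positive: L = (0.8862)(11.6) − (0.4407)(8.51) + (1.250)(4.82) = 12.56 kg·m²·rev/s.
Combined I = 0.8862 + 0.4407 + 1.250 = 2.577 kg·m².
ω_f = L / I = 12.56 / 2.577 = 4.872 rev/s.

|ω_f| ≈ 4.87 rev/s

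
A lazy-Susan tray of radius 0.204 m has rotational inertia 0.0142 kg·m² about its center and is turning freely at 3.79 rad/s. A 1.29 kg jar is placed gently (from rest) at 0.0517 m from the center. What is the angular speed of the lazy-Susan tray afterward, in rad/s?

The added mass arrives with no angular momentum about the center, and any external torque about the center is negligible, so the system's angular momentum is conserved.
Added inertia Σmr² = (1.29)(0.0517)² = 0.003448 kg·m²; I_f = 0.01420 + 0.003448 = 0.01765 kg·m².
ω_f = I_p ω_i / I_f = (0.01420)(3.79) / 0.01765 = 3.050 rad/s.

ω_f ≈ 3.05 rad/s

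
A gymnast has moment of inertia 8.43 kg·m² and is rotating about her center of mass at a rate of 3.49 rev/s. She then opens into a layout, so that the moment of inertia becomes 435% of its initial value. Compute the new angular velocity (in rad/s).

ω₂ ≈ 5.04 rad/s

With no external torque about the axis, L is conserved: I₁ω₁ = I₂ω₂.
I₂ = 4.35 × 8.43 = 36.67 kg·m².
ω₂ = I₁ω₁ / I₂ = (8.430)(3.49 rev/s) / (36.67) = 0.8023 rev/s = 5.041 rad/s.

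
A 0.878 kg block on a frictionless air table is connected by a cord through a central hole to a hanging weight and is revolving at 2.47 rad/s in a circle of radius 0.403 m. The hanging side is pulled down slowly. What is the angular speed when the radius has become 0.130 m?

ω₂ ≈ 23.7 rad/s

No torque about the axis ⇒ m r₁² ω₁ = m r₂² ω₂.
ω₂ = ω₁ (r₁/r₂)² = (2.47)(0.403/0.130)² = 23.74 rad/s.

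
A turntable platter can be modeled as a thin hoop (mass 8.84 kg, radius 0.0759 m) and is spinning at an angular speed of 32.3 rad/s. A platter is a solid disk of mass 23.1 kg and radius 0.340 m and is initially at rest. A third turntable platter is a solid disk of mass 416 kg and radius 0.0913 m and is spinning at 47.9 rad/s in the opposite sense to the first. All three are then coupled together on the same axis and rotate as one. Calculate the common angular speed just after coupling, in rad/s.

|ω_f| ≈ 26.1 rad/s

No external torque acts about the common axis, so total angular momentum is conserved.
Moments of inertia: I_A = (8.84)(0.0759)² = 0.05093 kg·m²; I_B = ½(23.1)(0.340)² = 1.335 kg·m²; I_C = ½(416)(0.0913)² = 1.734 kg·m².
Taking A's sense as positive: L = (0.05093)(32.3) − (1.734)(47.9) = -81.41 kg·m²·rad/s.
Combined I = 0.05093 + 1.335 + 1.734 = 3.120 kg·m².
ω_f = L / I = -81.41 / 3.120 = -26.09 rad/s.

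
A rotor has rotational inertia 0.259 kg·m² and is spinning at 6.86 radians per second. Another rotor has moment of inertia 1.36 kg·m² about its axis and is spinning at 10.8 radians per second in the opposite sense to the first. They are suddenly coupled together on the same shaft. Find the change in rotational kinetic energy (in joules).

The coupling torques are internal; angular momentum about the shared axis is conserved.
Taking A's sense as positive: L = (0.2590)(6.86) − (1.360)(10.8) = -12.91 kg·m²·rad/s.
Combined I = 0.2590 + 1.360 = 1.619 kg·m².
ω_f = L / I = -12.91 / 1.619 = -7.975 rad/s.
KE_i = ½ΣIω² = 85.41 J; KE_f = ½(1.619)(7.975)² = 51.48 J.

ΔKE ≈ -33.9 J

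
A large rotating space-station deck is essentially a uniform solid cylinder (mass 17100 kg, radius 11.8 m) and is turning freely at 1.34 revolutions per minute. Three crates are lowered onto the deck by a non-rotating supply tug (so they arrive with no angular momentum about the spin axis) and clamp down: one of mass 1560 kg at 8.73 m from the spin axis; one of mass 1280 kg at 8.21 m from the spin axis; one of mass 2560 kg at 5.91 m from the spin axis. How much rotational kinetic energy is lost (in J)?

energy lost ≈ 2330 J

The added mass arrives with no angular momentum about the spin axis, and any external torque about the spin axis is negligible, so the system's angular momentum is conserved.
I_p = ½(17100)(11.8)² = 1.191e+06 kg·m².
Added inertia Σmr² = (1560)(8.73)² + (1280)(8.21)² + (2560)(5.91)² = 2.946e+05 kg·m²; I_f = 1.191e+06 + 2.946e+05 = 1.485e+06 kg·m².
ω_f = I_p ω_i / I_f = (1.191e+06)(1.34) / 1.485e+06 = 1.074 rpm.
KE_i = ½(1.191e+06)(0.1403 rad/s)² = 11720 J; KE_f = ½(1.485e+06)(0.1125)² = 9396 J.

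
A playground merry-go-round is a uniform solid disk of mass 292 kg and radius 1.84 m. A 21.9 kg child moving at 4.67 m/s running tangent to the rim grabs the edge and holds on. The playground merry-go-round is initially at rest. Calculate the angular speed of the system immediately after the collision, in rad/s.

|ω_f| ≈ 0.331 rad/s

The axle reaction passes through the axle and exerts no torque about it; angular momentum about the axle is conserved through the impact.
I_p = ½(292)(1.84)² = 494.3 kg·m². Taking the sense of the child's angular momentum as positive, L_{child} = m v R = (21.9)(4.67)(1.84) = 188.2 kg·m²/s.
L_i = 0 + 188.2 = 188.2 kg·m²/s.
After sticking, I_f = I_p + m R² = 494.3 + (21.9)(1.84)² = 568.4 kg·m².
ω_f = L_i / I_f = 188.2 / 568.4 = 0.3310 rad/s.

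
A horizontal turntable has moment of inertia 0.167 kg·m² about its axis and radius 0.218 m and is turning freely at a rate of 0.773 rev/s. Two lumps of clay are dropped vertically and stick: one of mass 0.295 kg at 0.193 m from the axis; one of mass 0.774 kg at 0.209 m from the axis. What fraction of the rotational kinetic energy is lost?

The added mass arrives with no angular momentum about the axis, and any external torque about the axis is negligible, so the system's angular momentum is conserved.
Added inertia Σmr² = (0.295)(0.193)² + (0.774)(0.209)² = 0.04480 kg·m²; I_f = 0.1670 + 0.04480 = 0.2118 kg·m².
ω_f = I_p ω_i / I_f = (0.1670)(0.773) / 0.2118 = 0.6095 rev/s.
KE_i = ½(0.1670)(4.857 rad/s)² = 1.970 J; KE_f = ½(0.2118)(3.830)² = 1.553 J.
Fraction lost = 0.2115.

fraction ≈ 0.212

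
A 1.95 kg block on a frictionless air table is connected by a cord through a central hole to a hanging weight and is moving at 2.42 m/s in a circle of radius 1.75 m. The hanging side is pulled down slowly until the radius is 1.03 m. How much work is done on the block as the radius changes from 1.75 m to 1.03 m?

W ≈ 10.8 J

The only horizontal force on the mass is along the cord (radial), so it exerts no torque about the hole and angular momentum m v r is conserved.
v₂ = v₁ r₁ / r₂ = (2.42)(1.75) / (1.03) = 4.112 m/s.
W = ΔKE = ½m(v₂² − v₁²) = 10.77 J.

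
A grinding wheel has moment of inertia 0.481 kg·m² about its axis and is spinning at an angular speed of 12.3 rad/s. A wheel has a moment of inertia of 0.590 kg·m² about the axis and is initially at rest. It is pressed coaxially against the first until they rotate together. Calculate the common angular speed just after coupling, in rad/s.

The coupling torques are internal; angular momentum about the shared axis is conserved.
Taking A's sense as positive: L = (0.4810)(12.3) = 5.916 kg·m²·rad/s.
Combined I = 0.4810 + 0.5900 = 1.071 kg·m².
ω_f = L / I = 5.916 / 1.071 = 5.524 rad/s.

|ω_f| ≈ 5.52 rad/s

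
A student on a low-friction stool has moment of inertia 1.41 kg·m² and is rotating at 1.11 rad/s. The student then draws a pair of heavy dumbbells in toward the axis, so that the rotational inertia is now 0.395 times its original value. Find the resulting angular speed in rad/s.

No external torque acts about the spin axis, so angular momentum is conserved.
I₂ = 0.395 × 1.41 = 0.5569 kg·m².
ω₂ = I₁ω₁ / I₂ = (1.410)(1.11 rad/s) / (0.5569) = 2.810 rad/s.

ω₂ ≈ 2.81 rad/s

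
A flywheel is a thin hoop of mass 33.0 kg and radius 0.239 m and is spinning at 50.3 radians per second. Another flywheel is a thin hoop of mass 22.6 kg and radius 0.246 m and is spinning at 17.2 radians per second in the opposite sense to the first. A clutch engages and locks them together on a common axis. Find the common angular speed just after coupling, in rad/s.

The coupling torques are internal; angular momentum about the shared axis is conserved.
Moments of inertia: I_A = (33.0)(0.239)² = 1.885 kg·m²; I_B = (22.6)(0.246)² = 1.368 kg·m².
Taking A's sense as positive: L = (1.885)(50.3) − (1.368)(17.2) = 71.29 kg·m²·rad/s.
Combined I = 1.885 + 1.368 = 3.253 kg·m².
ω_f = L / I = 71.29 / 3.253 = 21.92 rad/s.

|ω_f| ≈ 21.9 rad/s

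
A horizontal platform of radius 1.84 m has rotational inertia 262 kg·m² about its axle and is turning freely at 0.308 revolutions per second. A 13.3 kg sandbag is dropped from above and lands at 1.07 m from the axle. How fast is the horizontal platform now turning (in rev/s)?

The added mass arrives with no angular momentum about the axle, and any external torque about the axle is negligible, so the system's angular momentum is conserved.
Added inertia Σmr² = (13.3)(1.07)² = 15.23 kg·m²; I_f = 262.0 + 15.23 = 277.2 kg·m².
ω_f = I_p ω_i / I_f = (262.0)(0.308) / 277.2 = 0.2911 rev/s.

ω_f ≈ 0.291 rev/s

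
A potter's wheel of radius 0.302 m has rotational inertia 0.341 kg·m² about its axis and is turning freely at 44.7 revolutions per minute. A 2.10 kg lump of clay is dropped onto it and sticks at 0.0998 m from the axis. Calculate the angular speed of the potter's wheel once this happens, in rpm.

ω_f ≈ 42.1 rpm

The added mass arrives with no angular momentum about the axis, and any external torque about the axis is negligible, so the system's angular momentum is conserved.
Added inertia Σmr² = (2.10)(0.0998)² = 0.02092 kg·m²; I_f = 0.3410 + 0.02092 = 0.3619 kg·m².
ω_f = I_p ω_i / I_f = (0.3410)(44.7) / 0.3619 = 42.12 rpm.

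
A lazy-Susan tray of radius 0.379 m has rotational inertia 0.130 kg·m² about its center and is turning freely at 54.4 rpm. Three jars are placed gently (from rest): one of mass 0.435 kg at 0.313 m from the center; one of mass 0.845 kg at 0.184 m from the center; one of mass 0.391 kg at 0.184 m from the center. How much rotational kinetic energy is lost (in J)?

energy lost ≈ 0.831 J

No external torque acts about the center; L_before = L_after.
Added inertia Σmr² = (0.435)(0.313)² + (0.845)(0.184)² + (0.391)(0.184)² = 0.08446 kg·m²; I_f = 0.1300 + 0.08446 = 0.2145 kg·m².
ω_f = I_p ω_i / I_f = (0.1300)(54.4) / 0.2145 = 32.98 rpm.
KE_i = ½(0.1300)(5.697 rad/s)² = 2.109 J; KE_f = ½(0.2145)(3.453)² = 1.279 J.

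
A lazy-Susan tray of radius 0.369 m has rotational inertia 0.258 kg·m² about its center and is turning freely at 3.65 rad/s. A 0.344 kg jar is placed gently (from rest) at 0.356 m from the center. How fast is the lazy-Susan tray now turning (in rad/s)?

No external torque acts about the center; L_before = L_after.
Added inertia Σmr² = (0.344)(0.356)² = 0.04360 kg·m²; I_f = 0.2580 + 0.04360 = 0.3016 kg·m².
ω_f = I_p ω_i / I_f = (0.2580)(3.65) / 0.3016 = 3.122 rad/s.

ω_f ≈ 3.12 rad/s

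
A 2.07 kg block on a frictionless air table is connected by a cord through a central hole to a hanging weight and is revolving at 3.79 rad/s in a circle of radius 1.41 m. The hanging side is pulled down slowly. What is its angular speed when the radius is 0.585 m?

ω₂ ≈ 22.0 rad/s

The constraining force is radial, so m r² ω about the center is conserved.
ω₂ = ω₁ (r₁/r₂)² = (3.79)(1.41/0.585)² = 22.02 rad/s.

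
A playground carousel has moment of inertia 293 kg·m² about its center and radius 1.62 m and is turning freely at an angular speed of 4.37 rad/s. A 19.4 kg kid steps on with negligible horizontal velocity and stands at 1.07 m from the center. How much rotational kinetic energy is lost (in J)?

The added mass arrives with no angular momentum about the center, and any external torque about the center is negligible, so the system's angular momentum is conserved.
Added inertia Σmr² = (19.4)(1.07)² = 22.21 kg·m²; I_f = 293.0 + 22.21 = 315.2 kg·m².
ω_f = I_p ω_i / I_f = (293.0)(4.37) / 315.2 = 4.062 rad/s.
KE_i = ½(293.0)(4.370 rad/s)² = 2798 J; KE_f = ½(315.2)(4.062)² = 2601 J.

energy lost ≈ 197 J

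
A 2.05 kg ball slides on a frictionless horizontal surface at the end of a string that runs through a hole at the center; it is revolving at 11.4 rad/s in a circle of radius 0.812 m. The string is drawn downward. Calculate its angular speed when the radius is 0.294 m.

No torque about the axis ⇒ m r₁² ω₁ = m r₂² ω₂.
ω₂ = ω₁ (r₁/r₂)² = (11.4)(0.812/0.294)² = 86.96 rad/s.

ω₂ ≈ 87.0 rad/s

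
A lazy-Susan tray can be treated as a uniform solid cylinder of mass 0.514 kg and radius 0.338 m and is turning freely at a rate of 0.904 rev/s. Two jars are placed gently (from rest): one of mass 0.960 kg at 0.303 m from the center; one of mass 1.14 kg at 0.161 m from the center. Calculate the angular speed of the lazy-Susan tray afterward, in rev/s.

The added mass arrives with no angular momentum about the center, and any external torque about the center is negligible, so the system's angular momentum is conserved.
I_p = ½(0.514)(0.338)² = 0.02936 kg·m².
Added inertia Σmr² = (0.960)(0.303)² + (1.14)(0.161)² = 0.1177 kg·m²; I_f = 0.02936 + 0.1177 = 0.1470 kg·m².
ω_f = I_p ω_i / I_f = (0.02936)(0.904) / 0.1470 = 0.1805 rev/s.

ω_f ≈ 0.181 rev/s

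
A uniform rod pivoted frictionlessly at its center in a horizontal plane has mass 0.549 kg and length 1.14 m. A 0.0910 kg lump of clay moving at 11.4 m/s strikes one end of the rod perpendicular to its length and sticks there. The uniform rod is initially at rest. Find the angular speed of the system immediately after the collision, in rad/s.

About the pivot the impulsive forces during the collision are internal, so angular momentum about that axis is conserved.
I_p = (1/12)(0.549)(1.14)² = 0.05946 kg·m². Taking the sense of the lump of clay's angular momentum as positive, L_{lump} = m v R = (0.0910)(11.4)(1.14/2) = 0.5913 kg·m²/s.
L_i = 0 + 0.5913 = 0.5913 kg·m²/s.
After sticking, I_f = I_p + m R² = 0.05946 + (0.0910)(1.14/2)² = 0.08902 kg·m².
ω_f = L_i / I_f = 0.5913 / 0.08902 = 6.642 rad/s.

|ω_f| ≈ 6.64 rad/s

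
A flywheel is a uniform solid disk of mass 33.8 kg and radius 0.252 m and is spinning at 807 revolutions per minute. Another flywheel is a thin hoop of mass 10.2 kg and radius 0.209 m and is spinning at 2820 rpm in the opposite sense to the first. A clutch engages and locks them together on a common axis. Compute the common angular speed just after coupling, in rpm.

|ω_f| ≈ 257 rpm

The coupling torques are internal; angular momentum about the shared axis is conserved.
Moments of inertia: I_A = ½(33.8)(0.252)² = 1.073 kg·m²; I_B = (10.2)(0.209)² = 0.4455 kg·m².
Taking A's sense as positive: L = (1.073)(807) − (0.4455)(2820) = -390.4 kg·m²·rpm.
Combined I = 1.073 + 0.4455 = 1.519 kg·m².
ω_f = L / I = -390.4 / 1.519 = -257.0 rpm.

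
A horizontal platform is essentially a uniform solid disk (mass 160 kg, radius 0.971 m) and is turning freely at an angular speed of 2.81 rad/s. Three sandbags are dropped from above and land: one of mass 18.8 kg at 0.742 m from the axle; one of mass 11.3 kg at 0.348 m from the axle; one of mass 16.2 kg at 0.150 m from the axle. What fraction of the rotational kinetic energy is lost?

fraction ≈ 0.138

No external torque acts about the axle; L_before = L_after.
I_p = ½(160)(0.971)² = 75.43 kg·m².
Added inertia Σmr² = (18.8)(0.742)² + (11.3)(0.348)² + (16.2)(0.150)² = 12.08 kg·m²; I_f = 75.43 + 12.08 = 87.51 kg·m².
ω_f = I_p ω_i / I_f = (75.43)(2.81) / 87.51 = 2.422 rad/s.
KE_i = ½(75.43)(2.810 rad/s)² = 297.8 J; KE_f = ½(87.51)(2.422)² = 256.7 J.
Fraction lost = 0.1381.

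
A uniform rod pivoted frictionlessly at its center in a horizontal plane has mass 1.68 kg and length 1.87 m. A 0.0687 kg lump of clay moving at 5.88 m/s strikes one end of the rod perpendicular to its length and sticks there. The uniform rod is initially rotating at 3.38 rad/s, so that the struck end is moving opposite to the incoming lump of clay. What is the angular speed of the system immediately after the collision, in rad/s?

|ω_f| ≈ 2.32 rad/s

The axle reaction passes through the pivot and exerts no torque about it; angular momentum about the pivot is conserved through the impact.
I_p = (1/12)(1.68)(1.87)² = 0.4896 kg·m². Taking the sense of the lump of clay's angular momentum as positive, L_{lump} = m v R = (0.0687)(5.88)(1.87/2) = 0.3777 kg·m²/s.
L_i = −I_p ω_p + m v R = −(0.4896)(3.38) + 0.3777 = -1.277 kg·m²/s.
After sticking, I_f = I_p + m R² = 0.4896 + (0.0687)(1.87/2)² = 0.5496 kg·m².
ω_f = L_i / I_f = -1.277 / 0.5496 = -2.323 rad/s.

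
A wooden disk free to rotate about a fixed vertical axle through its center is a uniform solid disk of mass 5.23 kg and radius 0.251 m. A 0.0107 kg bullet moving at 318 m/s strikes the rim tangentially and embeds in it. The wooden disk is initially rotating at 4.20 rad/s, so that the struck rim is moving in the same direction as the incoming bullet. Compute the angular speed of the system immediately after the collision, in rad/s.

|ω_f| ≈ 9.35 rad/s

About the axle the impulsive forces during the collision are internal, so angular momentum about that axis is conserved.
I_p = ½(5.23)(0.251)² = 0.1647 kg·m². Taking the sense of the bullet's angular momentum as positive, L_{bullet} = m v R = (0.0107)(318)(0.251) = 0.8541 kg·m²/s.
L_i = +I_p ω_p + m v R = +(0.1647)(4.20) + 0.8541 = 1.546 kg·m²/s.
After sticking, I_f = I_p + m R² = 0.1647 + (0.0107)(0.251)² = 0.1654 kg·m².
ω_f = L_i / I_f = 1.546 / 0.1654 = 9.346 rad/s.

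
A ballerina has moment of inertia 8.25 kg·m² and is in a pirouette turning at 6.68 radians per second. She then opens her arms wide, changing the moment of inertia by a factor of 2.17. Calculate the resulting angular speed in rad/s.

ω₂ ≈ 3.08 rad/s

No external torque acts about the spin axis, so angular momentum is conserved.
I₂ = 2.17 × 8.25 = 17.90 kg·m².
ω₂ = I₁ω₁ / I₂ = (8.250)(6.68 rad/s) / (17.90) = 3.078 rad/s.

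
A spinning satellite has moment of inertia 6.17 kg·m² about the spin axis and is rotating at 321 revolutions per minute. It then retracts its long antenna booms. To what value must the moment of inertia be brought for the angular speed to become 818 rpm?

No external torque acts about the spin axis, so angular momentum is conserved.
I₂ = I₁ω₁ / ω₂ = (6.17)(321) / (818) = 2.421 kg·m².

I₂ ≈ 2.42 kg·m²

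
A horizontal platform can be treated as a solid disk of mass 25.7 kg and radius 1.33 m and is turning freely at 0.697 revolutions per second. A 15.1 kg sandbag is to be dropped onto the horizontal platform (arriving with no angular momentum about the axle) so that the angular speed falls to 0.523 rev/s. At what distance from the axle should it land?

No external torque acts about the axle; L_before = L_after.
I_p = ½(25.7)(1.33)² = 22.73 kg·m².
I_p ω_i = (I_p + m r²) ω_f ⇒ m r² = I_p(ω_i/ω_f − 1) = 22.73(0.697/0.523 − 1) = 7.562 kg·m².
r = √(7.562/15.1) = 0.7077 m.

r ≈ 0.708 m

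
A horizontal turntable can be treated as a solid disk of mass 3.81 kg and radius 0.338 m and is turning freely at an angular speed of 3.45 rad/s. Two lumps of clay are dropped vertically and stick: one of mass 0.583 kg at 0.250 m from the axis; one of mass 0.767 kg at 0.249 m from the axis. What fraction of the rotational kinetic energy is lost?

No external torque acts about the axis; L_before = L_after.
I_p = ½(3.81)(0.338)² = 0.2176 kg·m².
Added inertia Σmr² = (0.583)(0.250)² + (0.767)(0.249)² = 0.08399 kg·m²; I_f = 0.2176 + 0.08399 = 0.3016 kg·m².
ω_f = I_p ω_i / I_f = (0.2176)(3.45) / 0.3016 = 2.489 rad/s.
KE_i = ½(0.2176)(3.450 rad/s)² = 1.295 J; KE_f = ½(0.3016)(2.489)² = 0.9345 J.
Fraction lost = 0.2785.

fraction ≈ 0.278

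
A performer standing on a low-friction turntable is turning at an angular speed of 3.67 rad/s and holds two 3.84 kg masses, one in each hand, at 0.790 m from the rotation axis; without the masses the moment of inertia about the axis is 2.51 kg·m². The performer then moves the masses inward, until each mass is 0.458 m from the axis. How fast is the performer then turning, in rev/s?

ω₂ ≈ 1.04 rev/s

Angular momentum about the spin axis is conserved since the torque about it is zero.
I₁ = 2.51 + 2(3.84)(0.790)² = 7.303 kg·m²; I₂ = 2.51 + 2(3.84)(0.458)² = 4.121 kg·m².
ω₂ = I₁ω₁ / I₂ = (7.303)(3.67 rad/s) / (4.121) = 6.504 rad/s = 1.035 rev/s.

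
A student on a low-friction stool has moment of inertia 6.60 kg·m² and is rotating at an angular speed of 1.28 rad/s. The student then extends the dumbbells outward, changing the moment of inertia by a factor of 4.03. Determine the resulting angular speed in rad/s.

With no external torque about the axis, L is conserved: I₁ω₁ = I₂ω₂.
I₂ = 4.03 × 6.60 = 26.60 kg·m².
ω₂ = I₁ω₁ / I₂ = (6.600)(1.28 rad/s) / (26.60) = 0.3176 rad/s.

ω₂ ≈ 0.318 rad/s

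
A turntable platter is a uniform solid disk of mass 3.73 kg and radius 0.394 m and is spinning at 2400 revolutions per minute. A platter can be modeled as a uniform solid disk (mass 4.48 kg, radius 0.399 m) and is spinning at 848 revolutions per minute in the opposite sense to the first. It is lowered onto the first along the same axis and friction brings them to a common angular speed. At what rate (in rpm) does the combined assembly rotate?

The coupling torques are internal; angular momentum about the shared axis is conserved.
Moments of inertia: I_A = ½(3.73)(0.394)² = 0.2895 kg·m²; I_B = ½(4.48)(0.399)² = 0.3566 kg·m².
Taking A's sense as positive: L = (0.2895)(2400) − (0.3566)(848) = 392.4 kg·m²·rpm.
Combined I = 0.2895 + 0.3566 = 0.6461 kg·m².
ω_f = L / I = 392.4 / 0.6461 = 607.4 rpm.

|ω_f| ≈ 607 rpm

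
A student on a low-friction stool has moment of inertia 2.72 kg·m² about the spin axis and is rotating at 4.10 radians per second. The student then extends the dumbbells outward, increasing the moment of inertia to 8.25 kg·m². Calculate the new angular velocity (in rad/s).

No external torque acts about the spin axis, so angular momentum is conserved.
ω₂ = I₁ω₁ / I₂ = (2.720)(4.10 rad/s) / (8.250) = 1.352 rad/s.

ω₂ ≈ 1.35 rad/s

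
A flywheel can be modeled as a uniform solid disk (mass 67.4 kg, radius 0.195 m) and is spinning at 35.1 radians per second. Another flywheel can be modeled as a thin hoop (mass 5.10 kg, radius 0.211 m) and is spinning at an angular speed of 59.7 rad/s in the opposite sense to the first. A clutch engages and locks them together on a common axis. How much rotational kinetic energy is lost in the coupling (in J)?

No external torque acts about the common axis, so total angular momentum is conserved.
Moments of inertia: I_A = ½(67.4)(0.195)² = 1.281 kg·m²; I_B = (5.10)(0.211)² = 0.2271 kg·m².
Taking A's sense as positive: L = (1.281)(35.1) − (0.2271)(59.7) = 31.42 kg·m²·rad/s.
Combined I = 1.281 + 0.2271 = 1.508 kg·m².
ω_f = L / I = 31.42 / 1.508 = 20.83 rad/s.
KE_i = ½ΣIω² = 1194 J; KE_f = ½(1.508)(20.83)² = 327.3 J.

ΔKE lost ≈ 867 J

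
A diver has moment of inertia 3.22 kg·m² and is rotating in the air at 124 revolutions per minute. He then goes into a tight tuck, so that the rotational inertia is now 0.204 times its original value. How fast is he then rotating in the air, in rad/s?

With no external torque about the axis, L is conserved: I₁ω₁ = I₂ω₂.
I₂ = 0.204 × 3.22 = 0.6569 kg·m².
ω₂ = I₁ω₁ / I₂ = (3.220)(124 rpm) / (0.6569) = 607.8 rpm = 63.65 rad/s.

ω₂ ≈ 63.7 rad/s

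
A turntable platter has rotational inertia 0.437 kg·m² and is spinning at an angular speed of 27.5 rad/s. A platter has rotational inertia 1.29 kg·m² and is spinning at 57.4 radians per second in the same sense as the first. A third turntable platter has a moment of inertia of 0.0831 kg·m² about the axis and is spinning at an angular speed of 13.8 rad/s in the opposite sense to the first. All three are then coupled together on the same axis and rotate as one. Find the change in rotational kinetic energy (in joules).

No external torque acts about the common axis, so total angular momentum is conserved.
Taking A's sense as positive: L = (0.4370)(27.5) + (1.290)(57.4) − (0.08310)(13.8) = 84.92 kg·m²·rad/s.
Combined I = 0.4370 + 1.290 + 0.08310 = 1.810 kg·m².
ω_f = L / I = 84.92 / 1.810 = 46.91 rad/s.
KE_i = ½ΣIω² = 2298 J; KE_f = ½(1.810)(46.91)² = 1992 J.

ΔKE ≈ -306 J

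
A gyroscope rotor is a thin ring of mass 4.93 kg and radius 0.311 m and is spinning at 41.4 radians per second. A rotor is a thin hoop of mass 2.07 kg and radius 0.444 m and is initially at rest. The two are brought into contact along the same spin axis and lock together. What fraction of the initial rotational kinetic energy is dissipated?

The coupling torques are internal; angular momentum about the shared axis is conserved.
Moments of inertia: I_A = (4.93)(0.311)² = 0.4768 kg·m²; I_B = (2.07)(0.444)² = 0.4081 kg·m².
Taking A's sense as positive: L = (0.4768)(41.4) = 19.74 kg·m²·rad/s.
Combined I = 0.4768 + 0.4081 = 0.8849 kg·m².
ω_f = L / I = 19.74 / 0.8849 = 22.31 rad/s.
KE_i = ½ΣIω² = 408.6 J; KE_f = ½(0.8849)(22.31)² = 220.2 J.
Fraction dissipated = (KE_i − KE_f)/KE_i = 0.4611.

fraction ≈ 0.461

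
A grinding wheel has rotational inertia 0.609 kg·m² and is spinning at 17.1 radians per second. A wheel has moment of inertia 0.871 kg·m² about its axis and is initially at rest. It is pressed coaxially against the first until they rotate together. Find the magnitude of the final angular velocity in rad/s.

|ω_f| ≈ 7.04 rad/s

The coupling torques are internal; angular momentum about the shared axis is conserved.
Taking A's sense as positive: L = (0.6090)(17.1) = 10.41 kg·m²·rad/s.
Combined I = 0.6090 + 0.8710 = 1.480 kg·m².
ω_f = L / I = 10.41 / 1.480 = 7.036 rad/s.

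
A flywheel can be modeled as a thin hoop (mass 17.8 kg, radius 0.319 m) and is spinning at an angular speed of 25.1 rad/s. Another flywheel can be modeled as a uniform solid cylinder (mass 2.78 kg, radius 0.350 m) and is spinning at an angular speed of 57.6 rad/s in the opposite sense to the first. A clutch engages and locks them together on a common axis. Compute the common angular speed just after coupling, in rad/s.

|ω_f| ≈ 18.0 rad/s

The coupling torques are internal; angular momentum about the shared axis is conserved.
Moments of inertia: I_A = (17.8)(0.319)² = 1.811 kg·m²; I_B = ½(2.78)(0.350)² = 0.1703 kg·m².
Taking A's sense as positive: L = (1.811)(25.1) − (0.1703)(57.6) = 35.66 kg·m²·rad/s.
Combined I = 1.811 + 0.1703 = 1.982 kg·m².
ω_f = L / I = 35.66 / 1.982 = 17.99 rad/s.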